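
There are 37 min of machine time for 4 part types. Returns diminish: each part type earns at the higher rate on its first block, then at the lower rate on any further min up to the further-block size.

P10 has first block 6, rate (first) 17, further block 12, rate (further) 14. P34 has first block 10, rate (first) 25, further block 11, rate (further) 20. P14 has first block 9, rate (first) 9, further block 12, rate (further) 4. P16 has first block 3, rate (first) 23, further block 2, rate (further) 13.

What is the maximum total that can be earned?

739

Order all 8 blocks by rate: P34/tier1 25 > P16/tier1 23 > P34/tier2 20 > P10/tier1 17 > P10/tier2 14 > P16/tier2 13 > P14/tier1 9 > P14/tier2 4.
P34 tier1 at 25: fill all 10 ; 27 left.
P16 tier1 at 23: fill all 3 ; 24 left.
Fill P34 tier2 block (11 at 20) ; 13 left.
P10/tier1 (17): +6 ; 7 left.
7 remain; put them into P10 tier2 at 14.
Total = 25×10 + 23×3 + 20×11 + 17×6 + 14×7 = 739.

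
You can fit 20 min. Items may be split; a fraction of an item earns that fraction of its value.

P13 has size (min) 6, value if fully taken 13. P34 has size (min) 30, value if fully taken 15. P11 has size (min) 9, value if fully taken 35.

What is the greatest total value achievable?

Sort by value density: P11 35/9≈3.89, P13 13/6≈2.17, P34 15/30≈0.5.
P11: take in full, 9 min for value 35 ; 11 left.
All 6 min of P13 fit (value 13) ; 5 remain.
Fill the last 5 min with part of P34: 5/30 of it earns 2.5.
Total value = 50.5.

50.5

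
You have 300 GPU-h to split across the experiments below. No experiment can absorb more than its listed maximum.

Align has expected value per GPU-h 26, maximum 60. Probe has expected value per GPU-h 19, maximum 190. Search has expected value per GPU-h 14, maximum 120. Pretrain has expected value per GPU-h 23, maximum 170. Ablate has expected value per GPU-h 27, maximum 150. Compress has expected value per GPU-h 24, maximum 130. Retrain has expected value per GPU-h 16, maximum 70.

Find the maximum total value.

Rank by expected value per GPU-h: Ablate 27 > Align 26 > Compress 24 > Pretrain 23 > Probe 19 > Retrain 16 > Search 14.
Give Ablate 150 to hit its cap of 150 ; 150 left.
Align: +60 to 60 (cap) ; 90 left.
Only 90 left; Compress takes them to reach 90.
Total = 26×60 + 27×150 + 24×90 = 7770.

7770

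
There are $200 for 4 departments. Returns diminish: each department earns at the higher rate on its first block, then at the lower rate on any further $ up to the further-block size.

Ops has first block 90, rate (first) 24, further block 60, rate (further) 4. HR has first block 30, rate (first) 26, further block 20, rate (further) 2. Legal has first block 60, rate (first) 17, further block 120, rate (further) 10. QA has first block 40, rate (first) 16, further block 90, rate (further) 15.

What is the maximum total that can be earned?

4280

Rank every tier by rate: HR/tier1 26 > Ops/tier1 24 > Legal/tier1 17 > QA/tier1 16 > QA/tier2 15 > Legal/tier2 10 > Ops/tier2 4 > HR/tier2 2.
HR/tier1 (26): +30 ; 170 left.
Ops/tier1 (24): +90 ; 80 left.
Fill Legal tier1 block (60 at 17) ; 20 left.
QA tier1 at 16: only 20 left, fill 20.
Total = 26×30 + 24×90 + 17×60 + 16×20 = 4280.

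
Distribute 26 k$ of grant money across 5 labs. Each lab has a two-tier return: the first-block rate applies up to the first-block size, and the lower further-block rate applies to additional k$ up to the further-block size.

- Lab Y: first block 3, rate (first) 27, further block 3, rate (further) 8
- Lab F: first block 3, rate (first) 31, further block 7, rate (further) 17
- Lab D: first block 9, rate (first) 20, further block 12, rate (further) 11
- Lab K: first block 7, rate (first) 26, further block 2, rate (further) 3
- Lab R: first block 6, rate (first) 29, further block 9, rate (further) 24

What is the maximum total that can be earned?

698

Treat each block as its own option and order by rate: Lab F/tier1 31 > Lab R/tier1 29 > Lab Y/tier1 27 > Lab K/tier1 26 > Lab R/tier2 24 > Lab D/tier1 20 > Lab F/tier2 17 > Lab D/tier2 11 > Lab Y/tier2 8 > Lab K/tier2 3.
Lab F tier1 at 31: fill all 3 ; 23 left.
Fill Lab R tier1 block (6 at 29) ; 17 left.
Lab Y tier1 at 27: fill all 3 ; 14 left.
Lab K tier1 at 26: fill all 7 ; 7 left.
Lab R/tier2: +7 of 9 at 24; pool empty.
Total = 31×3 + 29×6 + 27×3 + 26×7 + 24×7 = 698.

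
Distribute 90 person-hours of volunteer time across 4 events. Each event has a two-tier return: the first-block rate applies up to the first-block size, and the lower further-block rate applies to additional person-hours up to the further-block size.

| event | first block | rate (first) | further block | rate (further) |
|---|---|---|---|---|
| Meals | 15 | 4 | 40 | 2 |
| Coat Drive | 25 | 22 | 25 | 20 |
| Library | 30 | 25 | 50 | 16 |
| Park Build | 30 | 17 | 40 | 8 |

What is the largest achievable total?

1970

Order all 8 blocks by rate: Library/T1 25 > Coat Drive/T1 22 > Coat Drive/T2 20 > Park Build/T1 17 > Library/T2 16 > Park Build/T2 8 > Meals/T1 4 > Meals/T2 2.
Library/T1 (25): +30 ; 60 left.
Coat Drive/T1 (22): +25 ; 35 left.
Coat Drive T2 at 20: fill all 25 ; 10 left.
Park Build/T1: +10 of 30 at 17; pool empty.
Total = 25×30 + 22×25 + 20×25 + 17×10 = 1970.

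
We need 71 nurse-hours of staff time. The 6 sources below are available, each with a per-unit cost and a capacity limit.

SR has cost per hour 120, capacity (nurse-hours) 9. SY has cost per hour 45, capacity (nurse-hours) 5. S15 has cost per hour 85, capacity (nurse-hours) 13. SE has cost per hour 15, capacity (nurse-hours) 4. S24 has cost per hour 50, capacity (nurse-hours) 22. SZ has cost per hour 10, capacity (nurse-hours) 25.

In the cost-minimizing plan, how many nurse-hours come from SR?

2

Use sources in increasing cost order.
Take 25 from SZ at 10 ; need 46 more.
SE at 15: take all 4 nurse-hours ; 42 still needed.
Take 5 from SY at 45 ; need 37 more.
S24 at 50: take all 22 nurse-hours ; 15 still needed.
S15 (85): use full 13 ; 2 nurse-hours to go.
SR at 120: take 2 of its 9 ; requirement met.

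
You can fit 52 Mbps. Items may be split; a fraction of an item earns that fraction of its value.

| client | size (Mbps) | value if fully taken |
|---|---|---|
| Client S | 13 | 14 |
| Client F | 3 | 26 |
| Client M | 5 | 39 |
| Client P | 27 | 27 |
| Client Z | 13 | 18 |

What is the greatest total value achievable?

Rank by value-to-size ratio: Client F 26/3≈8.67, Client M 39/5≈7.8, Client Z 18/13≈1.38, Client S 14/13≈1.08, Client P 27/27≈1.
All 3 Mbps of Client F fit (value 26) — 49 remain.
Take all of Client M (5 Mbps, value 39) — 44 Mbps left.
Take all of Client Z (13 Mbps, value 18) — 31 Mbps left.
Take all of Client S (13 Mbps, value 14) — 18 Mbps left.
Only 18 Mbps remain; take 18/27 of Client P for value 27×18/27 = 18.
Total value = 115.

115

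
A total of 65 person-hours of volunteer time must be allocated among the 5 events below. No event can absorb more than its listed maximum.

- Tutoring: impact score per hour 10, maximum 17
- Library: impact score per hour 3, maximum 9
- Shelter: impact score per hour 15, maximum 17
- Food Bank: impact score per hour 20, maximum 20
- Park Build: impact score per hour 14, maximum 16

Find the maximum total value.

999

Highest impact score per hour first: Food Bank 20 > Shelter 15 > Park Build 14 > Tutoring 10 > Library 3.
Food Bank: +20 to 20 (cap) — 45 left.
Shelter takes 17 to reach its cap of 17 — 28 left.
Give Park Build 16 to hit its cap of 16 — 12 left.
Tutoring: +12 (room for 17) → 12. Pool exhausted.
Total = 10×12 + 15×17 + 20×20 + 14×16 = 999.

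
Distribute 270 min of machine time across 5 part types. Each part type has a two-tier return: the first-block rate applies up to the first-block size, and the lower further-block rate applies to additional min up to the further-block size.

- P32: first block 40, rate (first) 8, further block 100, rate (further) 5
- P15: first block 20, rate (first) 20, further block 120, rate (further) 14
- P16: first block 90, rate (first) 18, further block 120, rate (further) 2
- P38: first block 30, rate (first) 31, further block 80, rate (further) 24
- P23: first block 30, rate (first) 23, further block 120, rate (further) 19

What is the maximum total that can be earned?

6030

Order all 10 blocks by rate: P38/first 31 > P38/second 24 > P23/first 23 > P15/first 20 > P23/second 19 > P16/first 18 > P15/second 14 > P32/first 8 > P32/second 5 > P16/second 2.
P38 first at 31: fill all 30 — 240 left.
P38 second at 24: fill all 80 — 160 left.
P23/first (23): +30 — 130 left.
Fill P15 first block (20 at 20) — 110 left.
P23/second: +110 of 120 at 19; pool empty.
Total = 31×30 + 24×80 + 23×30 + 20×20 + 19×110 = 6030.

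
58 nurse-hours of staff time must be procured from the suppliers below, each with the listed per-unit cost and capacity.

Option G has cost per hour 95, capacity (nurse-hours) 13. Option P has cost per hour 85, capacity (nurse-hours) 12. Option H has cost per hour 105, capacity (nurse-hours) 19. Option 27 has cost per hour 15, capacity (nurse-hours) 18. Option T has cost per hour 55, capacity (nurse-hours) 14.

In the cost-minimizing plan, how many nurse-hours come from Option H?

1

Use suppliers in increasing cost order.
Option 27 at 15: take all 18 nurse-hours → 40 still needed.
Take 14 from Option T at 55 → need 26 more.
Option P (85): use full 12 → 14 nurse-hours to go.
Take 13 from Option G at 95 → need 1 more.
Take 1 from Option H at 105 to finish.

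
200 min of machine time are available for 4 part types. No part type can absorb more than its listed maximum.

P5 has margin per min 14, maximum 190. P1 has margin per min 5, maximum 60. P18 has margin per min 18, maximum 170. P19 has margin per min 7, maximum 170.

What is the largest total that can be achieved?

3480

Highest margin per min first: P18 18 > P5 14 > P19 7 > P1 5.
Give P18 170 to hit its cap of 170 → 30 left.
P5: +30 (room for 190) → 30. Pool exhausted.
Total = 14×30 + 18×170 = 3480.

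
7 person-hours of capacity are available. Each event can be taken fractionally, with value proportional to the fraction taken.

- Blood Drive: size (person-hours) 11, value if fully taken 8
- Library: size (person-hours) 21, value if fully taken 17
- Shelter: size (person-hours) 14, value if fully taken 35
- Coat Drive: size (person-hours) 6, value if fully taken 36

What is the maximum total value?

Sort by value density: Coat Drive 36/6≈6, Shelter 35/14≈2.5, Library 17/21≈0.81, Blood Drive 8/11≈0.727.
All 6 person-hours of Coat Drive fit (value 36) — 1 remain.
Only 1 person-hours remain; take 1/14 of Shelter for value 35×1/14 = 2.5.
Total value = 38.5.

38.5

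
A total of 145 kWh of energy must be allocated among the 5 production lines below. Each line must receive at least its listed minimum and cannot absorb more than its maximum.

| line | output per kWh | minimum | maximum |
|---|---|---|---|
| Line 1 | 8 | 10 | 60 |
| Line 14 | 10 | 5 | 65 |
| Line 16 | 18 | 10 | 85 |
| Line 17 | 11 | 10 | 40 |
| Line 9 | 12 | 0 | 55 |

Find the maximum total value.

Meeting every minimum uses 10+5+10+10+0 = 35 kWh, leaving 110.
Rank by output per kWh: Line 16 18 > Line 9 12 > Line 17 11 > Line 14 10 > Line 1 8.
Line 16: +75 to 85 (cap) — 35 left.
Line 9 has room for 55 more but only 35 remain, so it gets 35.
Total = 8×10 + 10×5 + 18×85 + 11×10 + 12×35 = 2190.

2190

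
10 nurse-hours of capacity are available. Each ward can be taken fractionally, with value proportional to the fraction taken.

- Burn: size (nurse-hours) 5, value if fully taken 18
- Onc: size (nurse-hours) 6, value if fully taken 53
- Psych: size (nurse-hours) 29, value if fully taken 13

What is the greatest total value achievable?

67.4

Sort by value density: Onc 53/6≈8.83, Burn 18/5≈3.6, Psych 13/29≈0.448.
All 6 nurse-hours of Onc fit (value 53) → 4 remain.
Only 4 nurse-hours remain; take 4/5 of Burn for value 18×4/5 = 14.4.
Total value = 67.4.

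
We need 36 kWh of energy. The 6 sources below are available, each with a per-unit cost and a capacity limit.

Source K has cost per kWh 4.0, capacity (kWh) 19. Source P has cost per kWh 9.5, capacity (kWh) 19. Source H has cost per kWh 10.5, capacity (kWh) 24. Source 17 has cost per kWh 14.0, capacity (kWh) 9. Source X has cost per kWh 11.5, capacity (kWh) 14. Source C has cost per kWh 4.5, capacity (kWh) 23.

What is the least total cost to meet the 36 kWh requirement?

152.5

Fill from the cheapest source first.
Source K (4.0): use full 19 → 17 kWh to go.
Source C at 4.5: take 17 of its 23 → requirement met.
Source P, Source H, Source X, Source 17: unused.
Cost = 19×4.0 + 17×4.5 = 152.5.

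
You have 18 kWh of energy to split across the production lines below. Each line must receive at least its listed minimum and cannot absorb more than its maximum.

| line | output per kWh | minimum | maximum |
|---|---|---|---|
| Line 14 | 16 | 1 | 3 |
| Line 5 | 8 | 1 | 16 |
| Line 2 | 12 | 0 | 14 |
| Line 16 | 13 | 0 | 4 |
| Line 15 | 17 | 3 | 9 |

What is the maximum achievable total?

Meeting every minimum uses 1+1+0+0+3 = 5 kWh, leaving 13.
Highest output per kWh first: Line 15 17 > Line 14 16 > Line 16 13 > Line 2 12 > Line 5 8.
Give Line 15 6 more to hit its cap of 9 — 7 left.
Line 14 takes 2 more to reach its cap of 3 — 5 left.
Line 16: +4 to 4 (cap) — 1 left.
Line 2 has room for 14 more but only 1 remain, so it gets 1.
Total = 16×3 + 8×1 + 12×1 + 13×4 + 17×9 = 273.

273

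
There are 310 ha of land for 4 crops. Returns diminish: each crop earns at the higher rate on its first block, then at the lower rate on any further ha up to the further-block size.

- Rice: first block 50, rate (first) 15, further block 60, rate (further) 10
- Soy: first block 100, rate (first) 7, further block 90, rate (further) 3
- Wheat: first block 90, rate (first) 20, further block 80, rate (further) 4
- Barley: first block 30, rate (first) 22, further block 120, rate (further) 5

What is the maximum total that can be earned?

4370

Treat each block as its own option and order by rate: Barley/tier1 22 > Wheat/tier1 20 > Rice/tier1 15 > Rice/tier2 10 > Soy/tier1 7 > Barley/tier2 5 > Wheat/tier2 4 > Soy/tier2 3.
Barley/tier1 (22): +30 — 280 left.
Wheat/tier1 (20): +90 — 190 left.
Rice tier1 at 15: fill all 50 — 140 left.
Rice/tier2 (10): +60 — 80 left.
80 remain; put them into Soy tier1 at 7.
Total = 22×30 + 20×90 + 15×50 + 10×60 + 7×80 = 4370.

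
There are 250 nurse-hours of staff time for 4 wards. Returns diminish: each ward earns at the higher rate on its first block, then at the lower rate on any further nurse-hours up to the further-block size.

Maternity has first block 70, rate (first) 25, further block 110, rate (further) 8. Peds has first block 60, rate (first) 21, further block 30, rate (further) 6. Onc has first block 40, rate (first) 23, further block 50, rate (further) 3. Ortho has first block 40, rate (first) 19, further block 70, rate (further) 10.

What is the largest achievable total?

5090

Rank every tier by rate: Maternity/tier1 25 > Onc/tier1 23 > Peds/tier1 21 > Ortho/tier1 19 > Ortho/tier2 10 > Maternity/tier2 8 > Peds/tier2 6 > Onc/tier2 3.
Maternity tier1 at 25: fill all 70 ; 180 left.
Onc/tier1 (23): +40 ; 140 left.
Peds/tier1 (21): +60 ; 80 left.
Ortho/tier1 (19): +40 ; 40 left.
40 remain; put them into Ortho tier2 at 10.
Total = 25×70 + 23×40 + 21×60 + 19×40 + 10×40 = 5090.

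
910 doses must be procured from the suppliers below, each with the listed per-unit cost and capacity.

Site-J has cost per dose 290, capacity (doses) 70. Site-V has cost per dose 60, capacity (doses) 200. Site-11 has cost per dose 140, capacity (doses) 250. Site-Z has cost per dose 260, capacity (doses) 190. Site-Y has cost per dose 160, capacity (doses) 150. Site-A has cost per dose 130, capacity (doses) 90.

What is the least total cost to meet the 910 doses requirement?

140800

Cheapest first:
Take 200 from Site-V at 60 — need 710 more.
Site-A (130): use full 90 — 620 doses to go.
Site-11 (140): use full 250 — 370 doses to go.
Site-Y at 160: take all 150 doses — 220 still needed.
Site-Z at 260: take all 190 doses — 30 still needed.
Site-J at 290: take 30 of its 70 — requirement met.
Cost = 200×60 + 90×130 + 250×140 + 150×160 + 190×260 + 30×290 = 140800.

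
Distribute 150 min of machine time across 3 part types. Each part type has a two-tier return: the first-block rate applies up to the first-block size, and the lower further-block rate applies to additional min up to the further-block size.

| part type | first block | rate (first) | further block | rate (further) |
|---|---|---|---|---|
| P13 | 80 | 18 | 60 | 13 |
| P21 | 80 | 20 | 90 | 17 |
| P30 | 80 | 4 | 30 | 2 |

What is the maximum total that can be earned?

Rank every tier by rate: P21/first 20 > P13/first 18 > P21/second 17 > P13/second 13 > P30/first 4 > P30/second 2.
Fill P21 first block (80 at 20) — 70 left.
P13 first at 18: only 70 left, fill 70.
Total = 20×80 + 18×70 = 2860.

2860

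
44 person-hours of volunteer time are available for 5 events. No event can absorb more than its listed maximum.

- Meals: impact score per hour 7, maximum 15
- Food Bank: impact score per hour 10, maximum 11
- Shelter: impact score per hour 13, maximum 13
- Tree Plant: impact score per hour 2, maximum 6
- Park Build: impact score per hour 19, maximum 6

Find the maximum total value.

491

Highest impact score per hour first: Park Build 19 > Shelter 13 > Food Bank 10 > Meals 7 > Tree Plant 2.
Park Build takes 6 to reach its cap of 6 → 38 left.
Give Shelter 13 to hit its cap of 13 → 25 left.
Food Bank takes 11 to reach its cap of 11 → 14 left.
Meals has room for 15 but only 14 remain, so it gets 14.
Total = 7×14 + 10×11 + 13×13 + 19×6 = 491.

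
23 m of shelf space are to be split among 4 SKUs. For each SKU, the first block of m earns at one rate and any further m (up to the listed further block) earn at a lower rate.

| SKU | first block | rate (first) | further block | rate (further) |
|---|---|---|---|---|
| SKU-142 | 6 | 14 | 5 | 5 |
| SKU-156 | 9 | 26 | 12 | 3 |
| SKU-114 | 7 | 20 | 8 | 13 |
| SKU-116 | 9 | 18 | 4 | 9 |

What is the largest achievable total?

Treat each block as its own option and order by rate: SKU-156/T1 26 > SKU-114/T1 20 > SKU-116/T1 18 > SKU-142/T1 14 > SKU-114/T2 13 > SKU-116/T2 9 > SKU-142/T2 5 > SKU-156/T2 3.
Fill SKU-156 T1 block (9 at 26) ; 14 left.
Fill SKU-114 T1 block (7 at 20) ; 7 left.
7 remain; put them into SKU-116 T1 at 18.
Total = 26×9 + 20×7 + 18×7 = 500.

500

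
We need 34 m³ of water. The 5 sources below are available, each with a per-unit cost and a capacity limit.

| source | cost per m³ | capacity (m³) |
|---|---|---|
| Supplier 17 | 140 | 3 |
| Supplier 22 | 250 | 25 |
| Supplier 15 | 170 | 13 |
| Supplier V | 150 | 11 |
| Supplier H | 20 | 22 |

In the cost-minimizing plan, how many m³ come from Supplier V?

Cheapest first:
Take 22 from Supplier H at 20 ; need 12 more.
Take 3 from Supplier 17 at 140 ; need 9 more.
Supplier V (150): take the remaining 9 ; done.
Supplier 15, Supplier 22: unused.

9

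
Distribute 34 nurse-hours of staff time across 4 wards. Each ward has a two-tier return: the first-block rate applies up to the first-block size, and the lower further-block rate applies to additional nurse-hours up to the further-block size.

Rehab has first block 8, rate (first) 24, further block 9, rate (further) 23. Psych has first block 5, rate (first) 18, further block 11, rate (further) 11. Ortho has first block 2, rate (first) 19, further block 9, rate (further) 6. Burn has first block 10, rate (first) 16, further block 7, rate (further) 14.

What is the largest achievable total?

687

Rank every tier by rate: Rehab/tier1 24 > Rehab/tier2 23 > Ortho/tier1 19 > Psych/tier1 18 > Burn/tier1 16 > Burn/tier2 14 > Psych/tier2 11 > Ortho/tier2 6.
Rehab tier1 at 24: fill all 8 ; 26 left.
Rehab/tier2 (23): +9 ; 17 left.
Fill Ortho tier1 block (2 at 19) ; 15 left.
Psych/tier1 (18): +5 ; 10 left.
Fill Burn tier1 block (10 at 16) ; 0 left.
Total = 24×8 + 23×9 + 19×2 + 18×5 + 16×10 = 687.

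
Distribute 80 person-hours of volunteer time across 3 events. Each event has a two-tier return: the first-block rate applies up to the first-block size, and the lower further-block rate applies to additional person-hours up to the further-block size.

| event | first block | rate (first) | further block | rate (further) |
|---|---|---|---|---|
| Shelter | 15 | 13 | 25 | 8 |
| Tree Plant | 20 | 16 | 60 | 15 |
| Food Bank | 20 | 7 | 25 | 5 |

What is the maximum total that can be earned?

Treat each block as its own option and order by rate: Tree Plant/T1 16 > Tree Plant/T2 15 > Shelter/T1 13 > Shelter/T2 8 > Food Bank/T1 7 > Food Bank/T2 5.
Fill Tree Plant T1 block (20 at 16) ; 60 left.
Fill Tree Plant T2 block (60 at 15) ; 0 left.
Total = 16×20 + 15×60 = 1220.

1220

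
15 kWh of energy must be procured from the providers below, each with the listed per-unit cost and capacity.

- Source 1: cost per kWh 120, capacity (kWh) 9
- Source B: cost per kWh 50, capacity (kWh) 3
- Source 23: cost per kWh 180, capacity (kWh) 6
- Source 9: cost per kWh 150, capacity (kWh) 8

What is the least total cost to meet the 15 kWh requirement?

Use providers in increasing cost order.
Take 3 from Source B at 50 — need 12 more.
Source 1 at 120: take all 9 kWh — 3 still needed.
Source 9 (150): take the remaining 3 — done.
Source 23: unused.
Cost = 3×50 + 9×120 + 3×150 = 1680.

1680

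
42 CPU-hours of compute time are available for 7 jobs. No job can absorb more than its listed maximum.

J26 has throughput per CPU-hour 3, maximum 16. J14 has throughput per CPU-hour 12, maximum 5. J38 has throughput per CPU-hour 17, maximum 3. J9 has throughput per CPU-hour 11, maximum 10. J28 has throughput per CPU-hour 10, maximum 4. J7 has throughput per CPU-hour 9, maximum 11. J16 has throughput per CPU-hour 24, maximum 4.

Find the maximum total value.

471

Rank by throughput per CPU-hour: J16 24 > J38 17 > J14 12 > J9 11 > J28 10 > J7 9 > J26 3.
J16 takes 4 to reach its cap of 4 ; 38 left.
Give J38 3 to hit its cap of 3 ; 35 left.
J14 takes 5 to reach its cap of 5 ; 30 left.
J9: +10 to 10 (cap) ; 20 left.
Give J28 4 to hit its cap of 4 ; 16 left.
Give J7 11 to hit its cap of 11 ; 5 left.
Only 5 left; J26 takes them to reach 5.
Total = 3×5 + 12×5 + 17×3 + 11×10 + 10×4 + 9×11 + 24×4 = 471.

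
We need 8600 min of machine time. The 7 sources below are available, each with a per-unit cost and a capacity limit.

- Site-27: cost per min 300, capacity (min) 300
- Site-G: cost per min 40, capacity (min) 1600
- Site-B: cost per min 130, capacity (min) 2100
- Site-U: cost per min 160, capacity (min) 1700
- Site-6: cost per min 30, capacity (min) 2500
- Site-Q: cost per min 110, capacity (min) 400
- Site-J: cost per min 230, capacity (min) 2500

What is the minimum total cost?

797000

Fill from the cheapest source first.
Site-6 (30): use full 2500 ; 6100 min to go.
Take 1600 from Site-G at 40 ; need 4500 more.
Site-Q (110): use full 400 ; 4100 min to go.
Site-B (130): use full 2100 ; 2000 min to go.
Take 1700 from Site-U at 160 ; need 300 more.
Take 300 from Site-J at 230 to finish.
Site-27: unused.
Cost = 2500×30 + 1600×40 + 400×110 + 2100×130 + 1700×160 + 300×230 = 797000.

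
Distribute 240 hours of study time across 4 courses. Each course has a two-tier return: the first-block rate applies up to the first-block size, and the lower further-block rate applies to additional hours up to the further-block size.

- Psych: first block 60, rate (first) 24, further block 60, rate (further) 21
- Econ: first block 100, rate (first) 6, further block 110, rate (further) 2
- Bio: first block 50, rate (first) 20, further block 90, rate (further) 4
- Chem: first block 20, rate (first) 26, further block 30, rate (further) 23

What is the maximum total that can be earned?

Treat each block as its own option and order by rate: Chem/tier1 26 > Psych/tier1 24 > Chem/tier2 23 > Psych/tier2 21 > Bio/tier1 20 > Econ/tier1 6 > Bio/tier2 4 > Econ/tier2 2.
Fill Chem tier1 block (20 at 26) — 220 left.
Fill Psych tier1 block (60 at 24) — 160 left.
Fill Chem tier2 block (30 at 23) — 130 left.
Psych tier2 at 21: fill all 60 — 70 left.
Fill Bio tier1 block (50 at 20) — 20 left.
20 remain; put them into Econ tier1 at 6.
Total = 26×20 + 24×60 + 23×30 + 21×60 + 20×50 + 6×20 = 5030.

5030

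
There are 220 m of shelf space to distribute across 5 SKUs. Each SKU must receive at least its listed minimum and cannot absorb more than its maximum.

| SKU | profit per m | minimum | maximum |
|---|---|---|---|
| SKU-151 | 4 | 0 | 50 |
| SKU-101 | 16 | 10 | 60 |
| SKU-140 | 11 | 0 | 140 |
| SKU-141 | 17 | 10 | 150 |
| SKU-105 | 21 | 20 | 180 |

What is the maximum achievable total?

4450

Meeting every minimum uses 0+10+0+10+20 = 40 m, leaving 180.
Rank by profit per m: SKU-105 21 > SKU-141 17 > SKU-101 16 > SKU-140 11 > SKU-151 4.
SKU-105: +160 to 180 (cap) → 20 left.
SKU-141 has room for 140 more but only 20 remain, so it gets 30.
Total = 16×10 + 17×30 + 21×180 = 4450.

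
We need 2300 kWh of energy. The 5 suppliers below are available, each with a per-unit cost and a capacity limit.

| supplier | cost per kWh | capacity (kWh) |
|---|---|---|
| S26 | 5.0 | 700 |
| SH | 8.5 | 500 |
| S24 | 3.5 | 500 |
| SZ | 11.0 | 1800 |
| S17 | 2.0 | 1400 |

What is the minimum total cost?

Fill from the cheapest supplier first.
Take 1400 from S17 at 2.0 ; need 900 more.
S24 (3.5): use full 500 ; 400 kWh to go.
S26 (5.0): take the remaining 400 ; done.
SH, SZ: unused.
Cost = 1400×2.0 + 500×3.5 + 400×5.0 = 6550.

6550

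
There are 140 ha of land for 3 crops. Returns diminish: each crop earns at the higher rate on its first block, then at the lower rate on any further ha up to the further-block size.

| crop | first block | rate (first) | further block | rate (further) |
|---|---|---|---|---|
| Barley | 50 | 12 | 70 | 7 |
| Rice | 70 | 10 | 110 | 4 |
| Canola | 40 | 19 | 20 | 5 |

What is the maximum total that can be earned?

1860

Rank every tier by rate: Canola/T1 19 > Barley/T1 12 > Rice/T1 10 > Barley/T2 7 > Canola/T2 5 > Rice/T2 4.
Canola/T1 (19): +40 — 100 left.
Fill Barley T1 block (50 at 12) — 50 left.
Rice/T1: +50 of 70 at 10; pool empty.
Total = 19×40 + 12×50 + 10×50 = 1860.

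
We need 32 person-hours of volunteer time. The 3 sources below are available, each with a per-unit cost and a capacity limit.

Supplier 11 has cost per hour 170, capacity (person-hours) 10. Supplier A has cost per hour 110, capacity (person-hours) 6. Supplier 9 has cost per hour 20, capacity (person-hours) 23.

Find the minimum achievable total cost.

Fill from the cheapest source first.
Take 23 from Supplier 9 at 20 ; need 9 more.
Supplier A (110): use full 6 ; 3 person-hours to go.
Supplier 11 at 170: take 3 of its 10 ; requirement met.
Cost = 23×20 + 6×110 + 3×170 = 1630.

1630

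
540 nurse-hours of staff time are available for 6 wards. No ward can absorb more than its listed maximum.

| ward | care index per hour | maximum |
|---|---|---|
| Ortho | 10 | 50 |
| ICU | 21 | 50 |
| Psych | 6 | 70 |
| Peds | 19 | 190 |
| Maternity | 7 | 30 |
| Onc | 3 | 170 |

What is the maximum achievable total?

Highest care index per hour first: ICU 21 > Peds 19 > Ortho 10 > Maternity 7 > Psych 6 > Onc 3.
ICU: +50 to 50 (cap) — 490 left.
Peds: +190 to 190 (cap) — 300 left.
Ortho: +50 to 50 (cap) — 250 left.
Give Maternity 30 to hit its cap of 30 — 220 left.
Give Psych 70 to hit its cap of 70 — 150 left.
Onc has room for 170 but only 150 remain, so it gets 150.
Total = 10×50 + 21×50 + 6×70 + 19×190 + 7×30 + 3×150 = 6240.

6240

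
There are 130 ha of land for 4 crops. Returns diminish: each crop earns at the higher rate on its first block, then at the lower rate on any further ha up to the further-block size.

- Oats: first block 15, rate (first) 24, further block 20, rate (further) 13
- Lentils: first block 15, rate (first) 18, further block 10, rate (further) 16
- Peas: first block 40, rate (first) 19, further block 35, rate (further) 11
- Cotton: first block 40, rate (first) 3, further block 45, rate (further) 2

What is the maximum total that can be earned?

2140

Order all 8 blocks by rate: Oats/tier1 24 > Peas/tier1 19 > Lentils/tier1 18 > Lentils/tier2 16 > Oats/tier2 13 > Peas/tier2 11 > Cotton/tier1 3 > Cotton/tier2 2.
Oats/tier1 (24): +15 ; 115 left.
Peas tier1 at 19: fill all 40 ; 75 left.
Fill Lentils tier1 block (15 at 18) ; 60 left.
Fill Lentils tier2 block (10 at 16) ; 50 left.
Oats tier2 at 13: fill all 20 ; 30 left.
Peas/tier2: +30 of 35 at 11; pool empty.
Total = 24×15 + 19×40 + 18×15 + 16×10 + 13×20 + 11×30 = 2140.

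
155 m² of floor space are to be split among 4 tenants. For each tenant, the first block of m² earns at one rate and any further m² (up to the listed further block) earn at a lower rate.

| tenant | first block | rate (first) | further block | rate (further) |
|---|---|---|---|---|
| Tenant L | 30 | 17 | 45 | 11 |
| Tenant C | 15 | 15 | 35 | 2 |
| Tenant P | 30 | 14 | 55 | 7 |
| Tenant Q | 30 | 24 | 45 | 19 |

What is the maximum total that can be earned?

Order all 8 blocks by rate: Tenant Q/first 24 > Tenant Q/second 19 > Tenant L/first 17 > Tenant C/first 15 > Tenant P/first 14 > Tenant L/second 11 > Tenant P/second 7 > Tenant C/second 2.
Fill Tenant Q first block (30 at 24) → 125 left.
Tenant Q second at 19: fill all 45 → 80 left.
Tenant L first at 17: fill all 30 → 50 left.
Tenant C first at 15: fill all 15 → 35 left.
Fill Tenant P first block (30 at 14) → 5 left.
Tenant L/second: +5 of 45 at 11; pool empty.
Total = 24×30 + 19×45 + 17×30 + 15×15 + 14×30 + 11×5 = 2785.

2785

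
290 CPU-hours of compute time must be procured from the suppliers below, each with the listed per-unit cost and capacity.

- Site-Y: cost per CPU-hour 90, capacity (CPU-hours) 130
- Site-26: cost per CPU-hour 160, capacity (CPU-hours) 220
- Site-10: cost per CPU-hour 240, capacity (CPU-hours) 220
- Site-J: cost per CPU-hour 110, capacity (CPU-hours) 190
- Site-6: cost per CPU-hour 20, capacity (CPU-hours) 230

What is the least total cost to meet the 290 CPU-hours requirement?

Cheapest first:
Take 230 from Site-6 at 20 ; need 60 more.
Site-Y (90): take the remaining 60 ; done.
Site-J, Site-26, Site-10: unused.
Cost = 230×20 + 60×90 = 10000.

10000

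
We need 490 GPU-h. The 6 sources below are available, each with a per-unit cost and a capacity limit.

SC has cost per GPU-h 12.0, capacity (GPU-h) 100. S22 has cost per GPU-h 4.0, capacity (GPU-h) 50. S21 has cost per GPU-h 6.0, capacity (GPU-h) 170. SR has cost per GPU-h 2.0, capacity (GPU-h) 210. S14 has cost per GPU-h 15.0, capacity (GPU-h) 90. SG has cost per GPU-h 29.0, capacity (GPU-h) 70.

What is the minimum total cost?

Cheapest first:
SR at 2.0: take all 210 GPU-h ; 280 still needed.
Take 50 from S22 at 4.0 ; need 230 more.
S21 at 6.0: take all 170 GPU-h ; 60 still needed.
Take 60 from SC at 12.0 to finish.
S14, SG: unused.
Cost = 210×2.0 + 50×4.0 + 170×6.0 + 60×12.0 = 2360.

2360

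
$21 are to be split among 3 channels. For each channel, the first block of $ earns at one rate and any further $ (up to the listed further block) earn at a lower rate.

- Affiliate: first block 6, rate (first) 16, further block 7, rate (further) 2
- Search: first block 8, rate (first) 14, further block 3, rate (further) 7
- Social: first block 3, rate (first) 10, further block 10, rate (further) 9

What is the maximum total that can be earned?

274

Treat each block as its own option and order by rate: Affiliate/first 16 > Search/first 14 > Social/first 10 > Social/second 9 > Search/second 7 > Affiliate/second 2.
Affiliate first at 16: fill all 6 → 15 left.
Fill Search first block (8 at 14) → 7 left.
Fill Social first block (3 at 10) → 4 left.
Social/second: +4 of 10 at 9; pool empty.
Total = 16×6 + 14×8 + 10×3 + 9×4 = 274.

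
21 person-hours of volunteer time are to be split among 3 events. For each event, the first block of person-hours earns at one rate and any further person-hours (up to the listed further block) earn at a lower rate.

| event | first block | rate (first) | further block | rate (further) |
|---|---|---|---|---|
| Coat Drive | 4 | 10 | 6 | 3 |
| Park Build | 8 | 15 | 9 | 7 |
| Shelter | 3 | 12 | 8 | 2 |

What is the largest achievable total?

Rank every tier by rate: Park Build/tier1 15 > Shelter/tier1 12 > Coat Drive/tier1 10 > Park Build/tier2 7 > Coat Drive/tier2 3 > Shelter/tier2 2.
Fill Park Build tier1 block (8 at 15) → 13 left.
Shelter/tier1 (12): +3 → 10 left.
Fill Coat Drive tier1 block (4 at 10) → 6 left.
Park Build tier2 at 7: only 6 left, fill 6.
Total = 15×8 + 12×3 + 10×4 + 7×6 = 238.

238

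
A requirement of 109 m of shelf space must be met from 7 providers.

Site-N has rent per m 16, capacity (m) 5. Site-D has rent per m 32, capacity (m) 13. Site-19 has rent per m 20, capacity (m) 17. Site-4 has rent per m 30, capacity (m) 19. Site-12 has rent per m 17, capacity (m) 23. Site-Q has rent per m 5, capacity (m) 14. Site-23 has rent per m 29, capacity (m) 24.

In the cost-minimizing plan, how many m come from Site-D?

Fill from the cheapest provider first.
Take 14 from Site-Q at 5 — need 95 more.
Site-N (16): use full 5 — 90 m to go.
Site-12 at 17: take all 23 m — 67 still needed.
Site-19 at 20: take all 17 m — 50 still needed.
Take 24 from Site-23 at 29 — need 26 more.
Take 19 from Site-4 at 30 — need 7 more.
Take 7 from Site-D at 32 to finish.

7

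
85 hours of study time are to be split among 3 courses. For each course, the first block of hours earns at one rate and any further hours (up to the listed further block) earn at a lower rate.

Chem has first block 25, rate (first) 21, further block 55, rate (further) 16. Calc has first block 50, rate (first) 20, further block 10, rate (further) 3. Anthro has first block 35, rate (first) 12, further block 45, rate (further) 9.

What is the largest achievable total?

Order all 6 blocks by rate: Chem/T1 21 > Calc/T1 20 > Chem/T2 16 > Anthro/T1 12 > Anthro/T2 9 > Calc/T2 3.
Chem T1 at 21: fill all 25 → 60 left.
Fill Calc T1 block (50 at 20) → 10 left.
Chem/T2: +10 of 55 at 16; pool empty.
Total = 21×25 + 20×50 + 16×10 = 1685.

1685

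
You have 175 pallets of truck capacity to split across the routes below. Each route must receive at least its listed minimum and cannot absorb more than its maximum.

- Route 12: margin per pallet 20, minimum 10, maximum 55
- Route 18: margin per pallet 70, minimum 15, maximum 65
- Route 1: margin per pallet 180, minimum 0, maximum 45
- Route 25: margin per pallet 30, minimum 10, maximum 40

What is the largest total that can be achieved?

Meeting every minimum uses 10+15+0+10 = 35 pallets, leaving 140.
Order the routes by margin per pallet: Route 1 180 > Route 18 70 > Route 25 30 > Route 12 20.
Route 1 takes 45 more to reach its cap of 45 → 95 left.
Route 18: +50 to 65 (cap) → 45 left.
Route 25 takes 30 more to reach its cap of 40 → 15 left.
Route 12 has room for 45 more but only 15 remain, so it gets 25.
Total = 20×25 + 70×65 + 180×45 + 30×40 = 14350.

14350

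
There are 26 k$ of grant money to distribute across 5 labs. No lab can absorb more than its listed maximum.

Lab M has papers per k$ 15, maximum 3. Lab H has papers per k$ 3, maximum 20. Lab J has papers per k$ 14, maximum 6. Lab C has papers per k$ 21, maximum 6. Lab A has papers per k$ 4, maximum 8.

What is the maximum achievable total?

296

Order the labs by papers per k$: Lab C 21 > Lab M 15 > Lab J 14 > Lab A 4 > Lab H 3.
Lab C: +6 to 6 (cap) ; 20 left.
Give Lab M 3 to hit its cap of 3 ; 17 left.
Lab J: +6 to 6 (cap) ; 11 left.
Lab A takes 8 to reach its cap of 8 ; 3 left.
Only 3 left; Lab H takes them to reach 3.
Total = 15×3 + 3×3 + 14×6 + 21×6 + 4×8 = 296.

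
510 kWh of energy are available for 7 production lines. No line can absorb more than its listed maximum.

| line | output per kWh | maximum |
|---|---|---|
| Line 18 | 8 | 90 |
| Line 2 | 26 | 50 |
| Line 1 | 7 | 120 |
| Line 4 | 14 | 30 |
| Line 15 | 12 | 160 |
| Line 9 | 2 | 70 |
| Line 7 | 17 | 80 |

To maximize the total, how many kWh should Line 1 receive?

Rank by output per kWh: Line 2 26 > Line 7 17 > Line 4 14 > Line 15 12 > Line 18 8 > Line 1 7 > Line 9 2.
Line 2: +50 to 50 (cap) → 460 left.
Give Line 7 80 to hit its cap of 80 → 380 left.
Line 4: +30 to 30 (cap) → 350 left.
Give Line 15 160 to hit its cap of 160 → 190 left.
Give Line 18 90 to hit its cap of 90 → 100 left.
Only 100 left; Line 1 takes them to reach 100.

100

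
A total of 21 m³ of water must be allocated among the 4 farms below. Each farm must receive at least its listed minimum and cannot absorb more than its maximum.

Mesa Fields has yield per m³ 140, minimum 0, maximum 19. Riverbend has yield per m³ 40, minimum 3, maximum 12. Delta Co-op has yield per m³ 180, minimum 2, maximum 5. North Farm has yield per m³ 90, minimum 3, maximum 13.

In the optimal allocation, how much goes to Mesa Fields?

10

Meeting every minimum uses 0+3+2+3 = 8 m³, leaving 13.
Order the farms by yield per m³: Delta Co-op 180 > Mesa Fields 140 > North Farm 90 > Riverbend 40.
Delta Co-op: +3 to 5 (cap) — 10 left.
Only 10 left; Mesa Fields takes them to reach 10.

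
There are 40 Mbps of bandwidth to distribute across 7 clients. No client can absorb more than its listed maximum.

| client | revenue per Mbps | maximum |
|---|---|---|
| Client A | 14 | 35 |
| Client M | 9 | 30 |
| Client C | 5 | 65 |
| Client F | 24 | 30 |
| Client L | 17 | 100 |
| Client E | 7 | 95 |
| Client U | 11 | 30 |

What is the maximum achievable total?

890

Highest revenue per Mbps first: Client F 24 > Client L 17 > Client A 14 > Client U 11 > Client M 9 > Client E 7 > Client C 5.
Client F: +30 to 30 (cap) → 10 left.
Client L has room for 100 but only 10 remain, so it gets 10.
Total = 24×30 + 17×10 = 890.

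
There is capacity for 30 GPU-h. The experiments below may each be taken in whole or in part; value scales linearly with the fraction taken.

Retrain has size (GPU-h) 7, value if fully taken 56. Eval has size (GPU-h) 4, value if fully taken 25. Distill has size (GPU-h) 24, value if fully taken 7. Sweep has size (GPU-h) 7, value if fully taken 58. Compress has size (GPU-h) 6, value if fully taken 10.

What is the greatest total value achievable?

Best value per unit of size first: Sweep 58/7≈8.29, Retrain 56/7≈8, Eval 25/4≈6.25, Compress 10/6≈1.67, Distill 7/24≈0.292.
Sweep: take in full, 7 GPU-h for value 58 ; 23 left.
Retrain: take in full, 7 GPU-h for value 56 ; 16 left.
Take all of Eval (4 GPU-h, value 25) ; 12 GPU-h left.
Take all of Compress (6 GPU-h, value 10) ; 6 GPU-h left.
Only 6 GPU-h remain; take 6/24 of Distill for value 7×6/24 = 1.75.
Total value = 150.75.

150.75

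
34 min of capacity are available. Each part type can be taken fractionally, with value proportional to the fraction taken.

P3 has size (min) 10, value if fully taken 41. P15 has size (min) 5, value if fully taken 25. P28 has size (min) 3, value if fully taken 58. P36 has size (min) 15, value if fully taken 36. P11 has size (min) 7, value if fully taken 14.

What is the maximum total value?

Rank by value-to-size ratio: P28 58/3≈19.3, P15 25/5≈5, P3 41/10≈4.1, P36 36/15≈2.4, P11 14/7≈2.
Take all of P28 (3 min, value 58) → 31 min left.
P15: take in full, 5 min for value 25 → 26 left.
All 10 min of P3 fit (value 41) → 16 remain.
P36: take in full, 15 min for value 36 → 1 left.
1 min left: a 1/7 share of P11 gives 14×1/7 = 2.
Total value = 162.

162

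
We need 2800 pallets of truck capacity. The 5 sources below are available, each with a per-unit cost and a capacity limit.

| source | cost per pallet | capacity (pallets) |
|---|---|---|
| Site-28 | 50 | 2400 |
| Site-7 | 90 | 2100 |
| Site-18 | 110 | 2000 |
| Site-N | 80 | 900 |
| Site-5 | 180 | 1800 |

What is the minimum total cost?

152000

Use sources in increasing cost order.
Site-28 (50): use full 2400 — 400 pallets to go.
Take 400 from Site-N at 80 to finish.
Site-7, Site-18, Site-5: unused.
Cost = 2400×50 + 400×80 = 152000.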